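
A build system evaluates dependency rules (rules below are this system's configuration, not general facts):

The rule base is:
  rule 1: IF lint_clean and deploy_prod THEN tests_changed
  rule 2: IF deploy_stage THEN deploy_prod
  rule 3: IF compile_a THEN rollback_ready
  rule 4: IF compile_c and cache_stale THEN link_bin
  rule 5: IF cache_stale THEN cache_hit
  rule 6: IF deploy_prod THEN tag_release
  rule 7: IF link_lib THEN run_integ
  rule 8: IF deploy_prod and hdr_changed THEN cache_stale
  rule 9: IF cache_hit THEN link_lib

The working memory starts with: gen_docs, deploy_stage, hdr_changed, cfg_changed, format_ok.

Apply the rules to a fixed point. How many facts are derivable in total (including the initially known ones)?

[1] rule 2 [IF deploy_stage THEN deploy_prod]. ⇒ new: deploy_prod.
[2] rule 6 [IF deploy_prod THEN tag_release]; rule 8 [IF deploy_prod and hdr_changed THEN cache_stale]. ⇒ new: tag_release, cache_stale.
[3] rule 5 [IF cache_stale THEN cache_hit]. ⇒ new: cache_hit.
[4] rule 9 [IF cache_hit THEN link_lib]. ⇒ new: link_lib.
[5] rule 7 [IF link_lib THEN run_integ]. ⇒ new: run_integ.
Closure: {cache_hit, cache_stale, cfg_changed, deploy_prod, deploy_stage, format_ok, gen_docs, hdr_changed, link_lib, run_integ, tag_release} — 11 facts.

11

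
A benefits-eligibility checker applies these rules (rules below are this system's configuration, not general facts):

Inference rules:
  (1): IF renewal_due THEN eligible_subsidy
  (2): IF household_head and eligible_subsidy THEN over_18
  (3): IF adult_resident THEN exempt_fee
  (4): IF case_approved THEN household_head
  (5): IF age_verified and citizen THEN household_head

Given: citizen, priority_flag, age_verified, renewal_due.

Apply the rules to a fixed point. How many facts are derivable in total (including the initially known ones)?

7

[1] (1) [IF renewal_due THEN eligible_subsidy]; (5) [IF age_verified and citizen THEN household_head]. ⇒ new: eligible_subsidy, household_head.
[2] (2) [IF household_head and eligible_subsidy THEN over_18]. ⇒ new: over_18.
Closure: {age_verified, citizen, eligible_subsidy, household_head, over_18, priority_flag, renewal_due} — 7 facts.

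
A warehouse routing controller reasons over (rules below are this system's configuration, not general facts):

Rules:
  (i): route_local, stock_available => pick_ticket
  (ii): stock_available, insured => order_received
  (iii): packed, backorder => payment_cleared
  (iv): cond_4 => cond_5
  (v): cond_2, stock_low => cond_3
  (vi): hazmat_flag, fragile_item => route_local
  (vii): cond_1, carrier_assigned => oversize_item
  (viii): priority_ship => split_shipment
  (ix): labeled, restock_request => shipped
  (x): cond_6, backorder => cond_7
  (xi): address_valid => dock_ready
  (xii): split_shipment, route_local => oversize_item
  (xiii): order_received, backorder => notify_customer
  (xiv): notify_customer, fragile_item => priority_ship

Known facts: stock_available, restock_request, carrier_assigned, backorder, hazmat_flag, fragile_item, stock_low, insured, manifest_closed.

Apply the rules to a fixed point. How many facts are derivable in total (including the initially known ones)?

16

Round 1: (ii) [stock_available, insured => order_received]; (vi) [hazmat_flag, fragile_item => route_local]. Adds order_received, route_local.
Round 2: (i) [route_local, stock_available => pick_ticket]; (xiii) [order_received, backorder => notify_customer]. Adds pick_ticket, notify_customer.
Round 3: (xiv) [notify_customer, fragile_item => priority_ship]. Adds priority_ship.
Round 4: (viii) [priority_ship => split_shipment]. Adds split_shipment.
Round 5: (xii) [split_shipment, route_local => oversize_item]. Adds oversize_item.
Closure: {backorder, carrier_assigned, fragile_item, hazmat_flag, insured, manifest_closed, notify_customer, order_received, oversize_item, pick_ticket, priority_ship, restock_request, route_local, split_shipment, stock_available, stock_low} — 16 facts.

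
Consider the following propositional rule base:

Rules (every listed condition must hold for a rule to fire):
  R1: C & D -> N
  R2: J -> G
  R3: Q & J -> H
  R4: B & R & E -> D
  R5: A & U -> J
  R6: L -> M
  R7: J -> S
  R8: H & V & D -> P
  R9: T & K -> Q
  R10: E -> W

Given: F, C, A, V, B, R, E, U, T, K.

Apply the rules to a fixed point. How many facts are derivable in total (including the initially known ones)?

19

Round 1: R4 [B & R & E -> D]; R5 [A & U -> J]; R9 [T & K -> Q]; R10 [E -> W]. New: D, J, Q, W.
Round 2: R1 [C & D -> N]; R2 [J -> G]; R3 [Q & J -> H]; R7 [J -> S]. New: N, G, H, S.
Round 3: R8 [H & V & D -> P]. New: P.
Closure: {A, B, C, D, E, F, G, H, J, K, N, P, Q, R, S, T, U, V, W} — 19 facts.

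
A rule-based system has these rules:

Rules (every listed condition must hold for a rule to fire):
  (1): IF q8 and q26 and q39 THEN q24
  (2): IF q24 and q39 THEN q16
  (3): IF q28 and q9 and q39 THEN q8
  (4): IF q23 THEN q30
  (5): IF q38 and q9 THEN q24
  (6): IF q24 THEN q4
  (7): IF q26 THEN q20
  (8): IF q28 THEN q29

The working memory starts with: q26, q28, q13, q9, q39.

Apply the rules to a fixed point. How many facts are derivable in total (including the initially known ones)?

Round 1: (3) [IF q28 and q9 and q39 THEN q8]; (7) [IF q26 THEN q20]; (8) [IF q28 THEN q29]. New: q8, q20, q29.
Round 2: (1) [IF q8 and q26 and q39 THEN q24]. New: q24.
Round 3: (2) [IF q24 and q39 THEN q16]; (6) [IF q24 THEN q4]. New: q16, q4.
Closure: {q13, q16, q20, q24, q26, q28, q29, q39, q4, q8, q9} — 11 facts.

11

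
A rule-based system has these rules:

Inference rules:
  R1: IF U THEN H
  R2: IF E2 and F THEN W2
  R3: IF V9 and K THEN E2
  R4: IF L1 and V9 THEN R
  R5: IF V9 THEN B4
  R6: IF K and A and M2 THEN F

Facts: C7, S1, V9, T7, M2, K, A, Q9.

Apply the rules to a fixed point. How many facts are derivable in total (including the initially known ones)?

Round 1 fires R3, R5, R6, giving E2, B4, F.
Round 2 fires R2, giving W2.
Closure: {A, B4, C7, E2, F, K, M2, Q9, S1, T7, V9, W2} — 12 facts.

12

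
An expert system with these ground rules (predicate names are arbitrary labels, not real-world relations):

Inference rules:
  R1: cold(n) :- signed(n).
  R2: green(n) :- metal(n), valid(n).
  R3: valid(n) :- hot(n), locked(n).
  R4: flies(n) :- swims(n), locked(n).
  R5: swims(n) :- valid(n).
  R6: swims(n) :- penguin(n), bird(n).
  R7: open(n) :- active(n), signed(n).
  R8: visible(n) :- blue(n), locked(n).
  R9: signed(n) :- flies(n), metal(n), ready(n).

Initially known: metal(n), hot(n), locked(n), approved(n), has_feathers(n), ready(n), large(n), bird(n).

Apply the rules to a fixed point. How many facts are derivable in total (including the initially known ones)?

14

Round 1 — R3, derive valid(n).
Round 2 — R2, R5, derive green(n), swims(n).
Round 3 — R4, derive flies(n).
Round 4 — R9, derive signed(n).
Round 5 — R1, derive cold(n).
Closure: {approved(n), bird(n), cold(n), flies(n), green(n), has_feathers(n), hot(n), large(n), locked(n), metal(n), ready(n), signed(n), swims(n), valid(n)} — 14 facts.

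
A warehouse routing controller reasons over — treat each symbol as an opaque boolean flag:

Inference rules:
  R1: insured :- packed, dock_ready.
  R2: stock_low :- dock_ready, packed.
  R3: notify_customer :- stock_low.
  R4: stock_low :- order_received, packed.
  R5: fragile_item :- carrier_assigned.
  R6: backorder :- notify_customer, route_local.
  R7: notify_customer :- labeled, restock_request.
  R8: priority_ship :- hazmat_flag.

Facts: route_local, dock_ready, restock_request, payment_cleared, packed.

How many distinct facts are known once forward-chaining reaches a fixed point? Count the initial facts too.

9

Round 1: R1 [insured :- packed, dock_ready.]; R2 [stock_low :- dock_ready, packed.]. Adds insured, stock_low.
Round 2: R3 [notify_customer :- stock_low.]. Adds notify_customer.
Round 3: R6 [backorder :- notify_customer, route_local.]. Adds backorder.
Closure: {backorder, dock_ready, insured, notify_customer, packed, payment_cleared, restock_request, route_local, stock_low} — 9 facts.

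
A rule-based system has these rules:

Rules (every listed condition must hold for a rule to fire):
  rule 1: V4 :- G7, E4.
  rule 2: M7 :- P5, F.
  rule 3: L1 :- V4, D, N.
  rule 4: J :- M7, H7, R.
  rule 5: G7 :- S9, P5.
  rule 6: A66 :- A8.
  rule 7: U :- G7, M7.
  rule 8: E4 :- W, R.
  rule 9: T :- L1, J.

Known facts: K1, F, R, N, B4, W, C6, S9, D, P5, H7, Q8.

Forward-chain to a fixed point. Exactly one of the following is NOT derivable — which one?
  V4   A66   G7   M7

A66

[1] rule 2 [M7 :- P5, F.]; rule 5 [G7 :- S9, P5.]; rule 8 [E4 :- W, R.]. ⇒ new: M7, G7, E4.
[2] rule 1 [V4 :- G7, E4.]; rule 4 [J :- M7, H7, R.]; rule 7 [U :- G7, M7.]. ⇒ new: V4, J, U.
[3] rule 3 [L1 :- V4, D, N.]. ⇒ new: L1.
[4] rule 9 [T :- L1, J.]. ⇒ new: T.
Derived: M7 (round 1), V4 (round 2), G7 (round 1). A66 never appears in any round.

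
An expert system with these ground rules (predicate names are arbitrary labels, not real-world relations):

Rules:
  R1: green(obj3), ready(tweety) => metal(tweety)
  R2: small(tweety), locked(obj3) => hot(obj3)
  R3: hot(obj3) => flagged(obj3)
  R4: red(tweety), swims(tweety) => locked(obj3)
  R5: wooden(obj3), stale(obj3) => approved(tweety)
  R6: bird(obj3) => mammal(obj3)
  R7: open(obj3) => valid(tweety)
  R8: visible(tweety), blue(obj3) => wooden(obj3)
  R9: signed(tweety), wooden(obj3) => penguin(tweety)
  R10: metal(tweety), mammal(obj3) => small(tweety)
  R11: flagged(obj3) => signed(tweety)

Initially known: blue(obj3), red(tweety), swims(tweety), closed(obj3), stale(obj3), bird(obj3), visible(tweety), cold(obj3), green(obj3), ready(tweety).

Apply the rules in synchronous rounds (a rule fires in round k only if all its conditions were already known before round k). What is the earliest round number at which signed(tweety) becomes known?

5

[1] R1 [green(obj3), ready(tweety) => metal(tweety)]; R4 [red(tweety), swims(tweety) => locked(obj3)]; R6 [bird(obj3) => mammal(obj3)]; R8 [visible(tweety), blue(obj3) => wooden(obj3)]. ⇒ new: metal(tweety), locked(obj3), mammal(obj3), wooden(obj3).
[2] R5 [wooden(obj3), stale(obj3) => approved(tweety)]; R10 [metal(tweety), mammal(obj3) => small(tweety)]. ⇒ new: approved(tweety), small(tweety).
[3] R2 [small(tweety), locked(obj3) => hot(obj3)]. ⇒ new: hot(obj3).
[4] R3 [hot(obj3) => flagged(obj3)]. ⇒ new: flagged(obj3).
[5] R11 [flagged(obj3) => signed(tweety)]. ⇒ new: signed(tweety).
signed(tweety) first appears in round 5.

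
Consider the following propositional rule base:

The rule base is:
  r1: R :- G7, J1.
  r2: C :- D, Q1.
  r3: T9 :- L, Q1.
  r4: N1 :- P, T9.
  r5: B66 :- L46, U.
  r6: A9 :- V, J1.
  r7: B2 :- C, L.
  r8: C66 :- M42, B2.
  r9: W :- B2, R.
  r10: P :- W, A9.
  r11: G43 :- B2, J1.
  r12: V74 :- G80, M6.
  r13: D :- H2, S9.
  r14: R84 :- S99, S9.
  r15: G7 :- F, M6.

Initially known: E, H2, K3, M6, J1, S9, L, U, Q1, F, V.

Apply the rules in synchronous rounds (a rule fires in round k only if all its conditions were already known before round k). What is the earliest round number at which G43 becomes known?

Round 1 fires r3, r6, r13, r15, giving T9, A9, D, G7.
Round 2 fires r1, r2, giving R, C.
Round 3 fires r7, giving B2.
Round 4 fires r9, r11, giving W, G43.
G43 first appears in round 4.

4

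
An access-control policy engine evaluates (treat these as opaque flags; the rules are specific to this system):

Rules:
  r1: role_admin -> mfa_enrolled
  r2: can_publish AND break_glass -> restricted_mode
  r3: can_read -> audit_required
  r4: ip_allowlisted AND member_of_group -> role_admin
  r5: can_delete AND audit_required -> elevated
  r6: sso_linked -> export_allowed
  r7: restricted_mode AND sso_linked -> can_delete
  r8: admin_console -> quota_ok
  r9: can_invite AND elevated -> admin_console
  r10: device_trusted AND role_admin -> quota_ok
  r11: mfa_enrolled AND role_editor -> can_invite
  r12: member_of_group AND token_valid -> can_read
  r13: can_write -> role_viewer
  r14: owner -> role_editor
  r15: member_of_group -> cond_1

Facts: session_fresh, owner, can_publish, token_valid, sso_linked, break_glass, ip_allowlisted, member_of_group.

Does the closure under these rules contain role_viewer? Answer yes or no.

Round 1 — r2, r4, r6, r12, r14, r15, derive restricted_mode, role_admin, export_allowed, can_read, role_editor, cond_1.
Round 2 — r1, r3, r7, derive mfa_enrolled, audit_required, can_delete.
Round 3 — r5, r11, derive elevated, can_invite.
Round 4 — r9, derive admin_console.
Round 5 — r8, derive quota_ok.
Fixed point reached. role_viewer is concluded only by r13; r13 needs can_write (never derived).

no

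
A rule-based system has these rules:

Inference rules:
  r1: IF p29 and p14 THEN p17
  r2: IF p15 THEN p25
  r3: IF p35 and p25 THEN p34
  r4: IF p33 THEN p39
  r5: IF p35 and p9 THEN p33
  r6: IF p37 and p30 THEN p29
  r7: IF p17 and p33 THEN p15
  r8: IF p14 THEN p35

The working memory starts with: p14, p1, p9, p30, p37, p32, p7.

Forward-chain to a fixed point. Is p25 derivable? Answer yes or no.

yes

[1] r6 [IF p37 and p30 THEN p29]; r8 [IF p14 THEN p35]. ⇒ new: p29, p35.
[2] r1 [IF p29 and p14 THEN p17]; r5 [IF p35 and p9 THEN p33]. ⇒ new: p17, p33.
[3] r4 [IF p33 THEN p39]; r7 [IF p17 and p33 THEN p15]. ⇒ new: p39, p15.
[4] r2 [IF p15 THEN p25]. ⇒ new: p25.
[5] r3 [IF p35 and p25 THEN p34]. ⇒ new: p34.
p25 appears in round 4, so it is derivable.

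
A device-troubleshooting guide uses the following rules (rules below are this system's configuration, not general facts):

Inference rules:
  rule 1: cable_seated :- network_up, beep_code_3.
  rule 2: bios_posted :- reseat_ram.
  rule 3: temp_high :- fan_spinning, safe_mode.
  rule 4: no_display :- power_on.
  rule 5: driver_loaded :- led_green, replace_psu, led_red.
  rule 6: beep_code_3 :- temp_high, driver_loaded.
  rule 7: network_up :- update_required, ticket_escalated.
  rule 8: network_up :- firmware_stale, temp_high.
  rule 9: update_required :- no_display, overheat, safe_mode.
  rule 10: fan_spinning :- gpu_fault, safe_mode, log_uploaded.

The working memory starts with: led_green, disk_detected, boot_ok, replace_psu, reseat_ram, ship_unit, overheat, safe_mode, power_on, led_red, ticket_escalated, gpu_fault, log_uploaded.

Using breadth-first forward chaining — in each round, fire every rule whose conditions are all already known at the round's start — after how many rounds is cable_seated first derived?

[1] rule 2 [bios_posted :- reseat_ram.]; rule 4 [no_display :- power_on.]; rule 5 [driver_loaded :- led_green, replace_psu, led_red.]; rule 10 [fan_spinning :- gpu_fault, safe_mode, log_uploaded.]. ⇒ new: bios_posted, no_display, driver_loaded, fan_spinning.
[2] rule 3 [temp_high :- fan_spinning, safe_mode.]; rule 9 [update_required :- no_display, overheat, safe_mode.]. ⇒ new: temp_high, update_required.
[3] rule 6 [beep_code_3 :- temp_high, driver_loaded.]; rule 7 [network_up :- update_required, ticket_escalated.]. ⇒ new: beep_code_3, network_up.
[4] rule 1 [cable_seated :- network_up, beep_code_3.]. ⇒ new: cable_seated.
cable_seated first appears in round 4.

4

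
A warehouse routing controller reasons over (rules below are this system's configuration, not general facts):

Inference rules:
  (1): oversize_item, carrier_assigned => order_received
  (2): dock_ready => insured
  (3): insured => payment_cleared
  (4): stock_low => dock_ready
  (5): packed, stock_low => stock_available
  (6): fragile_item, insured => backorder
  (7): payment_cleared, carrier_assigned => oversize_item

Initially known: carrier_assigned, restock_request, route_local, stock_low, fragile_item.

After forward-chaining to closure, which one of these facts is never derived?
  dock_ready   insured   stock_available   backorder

Round 1: (4) [stock_low => dock_ready]. New: dock_ready.
Round 2: (2) [dock_ready => insured]. New: insured.
Round 3: (3) [insured => payment_cleared]; (6) [fragile_item, insured => backorder]. New: payment_cleared, backorder.
Round 4: (7) [payment_cleared, carrier_assigned => oversize_item]. New: oversize_item.
Round 5: (1) [oversize_item, carrier_assigned => order_received]. New: order_received.
Derived: insured (round 2), backorder (round 3), dock_ready (round 1). stock_available never appears in any round.

stock_available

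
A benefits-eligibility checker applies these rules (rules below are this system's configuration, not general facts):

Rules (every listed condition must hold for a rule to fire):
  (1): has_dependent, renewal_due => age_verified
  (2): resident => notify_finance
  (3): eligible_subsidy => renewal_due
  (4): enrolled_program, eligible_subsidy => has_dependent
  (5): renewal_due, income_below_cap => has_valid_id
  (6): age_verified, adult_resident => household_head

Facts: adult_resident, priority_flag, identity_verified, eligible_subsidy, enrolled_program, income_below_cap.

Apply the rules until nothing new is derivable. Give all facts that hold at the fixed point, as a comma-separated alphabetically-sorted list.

[1] (3) [eligible_subsidy => renewal_due]; (4) [enrolled_program, eligible_subsidy => has_dependent]. ⇒ new: renewal_due, has_dependent.
[2] (1) [has_dependent, renewal_due => age_verified]; (5) [renewal_due, income_below_cap => has_valid_id]. ⇒ new: age_verified, has_valid_id.
[3] (6) [age_verified, adult_resident => household_head]. ⇒ new: household_head.

adult_resident, age_verified, eligible_subsidy, enrolled_program, has_dependent, has_valid_id, household_head, identity_verified, income_below_cap, priority_flag, renewal_due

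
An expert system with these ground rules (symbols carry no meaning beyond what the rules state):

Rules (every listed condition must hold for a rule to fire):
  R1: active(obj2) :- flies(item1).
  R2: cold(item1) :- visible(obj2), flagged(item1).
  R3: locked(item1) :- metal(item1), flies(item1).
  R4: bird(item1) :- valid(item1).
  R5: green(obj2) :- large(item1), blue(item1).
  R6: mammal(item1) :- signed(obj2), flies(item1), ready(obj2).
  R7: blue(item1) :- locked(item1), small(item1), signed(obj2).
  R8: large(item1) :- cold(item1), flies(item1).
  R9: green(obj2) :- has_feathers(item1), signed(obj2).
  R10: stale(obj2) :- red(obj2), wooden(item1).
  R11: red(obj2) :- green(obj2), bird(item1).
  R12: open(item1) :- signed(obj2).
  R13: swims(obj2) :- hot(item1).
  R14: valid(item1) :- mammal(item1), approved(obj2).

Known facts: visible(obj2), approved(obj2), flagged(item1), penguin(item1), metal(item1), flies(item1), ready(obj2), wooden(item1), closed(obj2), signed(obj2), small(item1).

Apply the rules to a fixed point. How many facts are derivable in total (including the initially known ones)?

Round 1: R1 [active(obj2) :- flies(item1).]; R2 [cold(item1) :- visible(obj2), flagged(item1).]; R3 [locked(item1) :- metal(item1), flies(item1).]; R6 [mammal(item1) :- signed(obj2), flies(item1), ready(obj2).]; R12 [open(item1) :- signed(obj2).]. Adds active(obj2), cold(item1), locked(item1), mammal(item1), open(item1).
Round 2: R7 [blue(item1) :- locked(item1), small(item1), signed(obj2).]; R8 [large(item1) :- cold(item1), flies(item1).]; R14 [valid(item1) :- mammal(item1), approved(obj2).]. Adds blue(item1), large(item1), valid(item1).
Round 3: R4 [bird(item1) :- valid(item1).]; R5 [green(obj2) :- large(item1), blue(item1).]. Adds bird(item1), green(obj2).
Round 4: R11 [red(obj2) :- green(obj2), bird(item1).]. Adds red(obj2).
Round 5: R10 [stale(obj2) :- red(obj2), wooden(item1).]. Adds stale(obj2).
Closure: {active(obj2), approved(obj2), bird(item1), blue(item1), closed(obj2), cold(item1), flagged(item1), flies(item1), green(obj2), large(item1), locked(item1), mammal(item1), metal(item1), open(item1), penguin(item1), ready(obj2), red(obj2), signed(obj2), small(item1), stale(obj2), valid(item1), visible(obj2), wooden(item1)} — 23 facts.

23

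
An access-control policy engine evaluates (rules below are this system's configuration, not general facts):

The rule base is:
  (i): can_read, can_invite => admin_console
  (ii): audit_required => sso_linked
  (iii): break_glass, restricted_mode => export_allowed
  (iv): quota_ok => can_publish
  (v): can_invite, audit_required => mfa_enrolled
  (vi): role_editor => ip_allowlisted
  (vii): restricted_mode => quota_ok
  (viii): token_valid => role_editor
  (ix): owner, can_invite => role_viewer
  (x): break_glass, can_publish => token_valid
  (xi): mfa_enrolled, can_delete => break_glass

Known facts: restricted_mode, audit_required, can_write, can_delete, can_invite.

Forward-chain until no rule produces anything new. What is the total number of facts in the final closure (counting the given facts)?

Round 1 fires (ii), (v), (vii), giving sso_linked, mfa_enrolled, quota_ok.
Round 2 fires (iv), (xi), giving can_publish, break_glass.
Round 3 fires (iii), (x), giving export_allowed, token_valid.
Round 4 fires (viii), giving role_editor.
Round 5 fires (vi), giving ip_allowlisted.
Closure: {audit_required, break_glass, can_delete, can_invite, can_publish, can_write, export_allowed, ip_allowlisted, mfa_enrolled, quota_ok, restricted_mode, role_editor, sso_linked, token_valid} — 14 facts.

14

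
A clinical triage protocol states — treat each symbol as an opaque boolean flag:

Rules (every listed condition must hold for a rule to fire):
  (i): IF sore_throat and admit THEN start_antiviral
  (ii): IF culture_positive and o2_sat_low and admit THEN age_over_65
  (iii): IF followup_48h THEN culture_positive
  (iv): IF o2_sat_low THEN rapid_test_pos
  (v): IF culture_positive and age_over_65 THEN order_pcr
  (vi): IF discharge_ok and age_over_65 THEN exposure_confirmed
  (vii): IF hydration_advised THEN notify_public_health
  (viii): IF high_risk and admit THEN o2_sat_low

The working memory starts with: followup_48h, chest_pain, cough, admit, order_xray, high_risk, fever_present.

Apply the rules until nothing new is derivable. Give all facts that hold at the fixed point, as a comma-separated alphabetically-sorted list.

admit, age_over_65, chest_pain, cough, culture_positive, fever_present, followup_48h, high_risk, o2_sat_low, order_pcr, order_xray, rapid_test_pos

Round 1: (iii) [IF followup_48h THEN culture_positive]; (viii) [IF high_risk and admit THEN o2_sat_low]. New: culture_positive, o2_sat_low.
Round 2: (ii) [IF culture_positive and o2_sat_low and admit THEN age_over_65]; (iv) [IF o2_sat_low THEN rapid_test_pos]. New: age_over_65, rapid_test_pos.
Round 3: (v) [IF culture_positive and age_over_65 THEN order_pcr]. New: order_pcr.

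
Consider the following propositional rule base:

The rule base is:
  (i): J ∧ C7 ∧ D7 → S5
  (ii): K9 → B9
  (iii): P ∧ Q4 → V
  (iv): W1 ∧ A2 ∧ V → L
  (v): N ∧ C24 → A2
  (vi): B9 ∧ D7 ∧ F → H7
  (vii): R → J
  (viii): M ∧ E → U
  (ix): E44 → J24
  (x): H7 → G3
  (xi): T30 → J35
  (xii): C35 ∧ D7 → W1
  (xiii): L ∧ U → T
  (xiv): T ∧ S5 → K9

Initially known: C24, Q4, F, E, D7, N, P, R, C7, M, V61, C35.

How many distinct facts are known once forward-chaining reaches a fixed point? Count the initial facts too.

24

Round 1: (iii) [P ∧ Q4 → V]; (v) [N ∧ C24 → A2]; (vii) [R → J]; (viii) [M ∧ E → U]; (xii) [C35 ∧ D7 → W1]. New: V, A2, J, U, W1.
Round 2: (i) [J ∧ C7 ∧ D7 → S5]; (iv) [W1 ∧ A2 ∧ V → L]. New: S5, L.
Round 3: (xiii) [L ∧ U → T]. New: T.
Round 4: (xiv) [T ∧ S5 → K9]. New: K9.
Round 5: (ii) [K9 → B9]. New: B9.
Round 6: (vi) [B9 ∧ D7 ∧ F → H7]. New: H7.
Round 7: (x) [H7 → G3]. New: G3.
Closure: {A2, B9, C24, C35, C7, D7, E, F, G3, H7, J, K9, L, M, N, P, Q4, R, S5, T, U, V, V61, W1} — 24 facts.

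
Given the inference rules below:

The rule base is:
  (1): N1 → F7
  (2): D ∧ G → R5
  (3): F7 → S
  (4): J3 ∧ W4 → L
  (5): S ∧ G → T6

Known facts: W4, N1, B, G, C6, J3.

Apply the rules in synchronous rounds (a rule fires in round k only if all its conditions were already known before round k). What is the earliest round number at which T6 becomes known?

3

Round 1 — (1), (4), derive F7, L.
Round 2 — (3), derive S.
Round 3 — (5), derive T6.
T6 first appears in round 3.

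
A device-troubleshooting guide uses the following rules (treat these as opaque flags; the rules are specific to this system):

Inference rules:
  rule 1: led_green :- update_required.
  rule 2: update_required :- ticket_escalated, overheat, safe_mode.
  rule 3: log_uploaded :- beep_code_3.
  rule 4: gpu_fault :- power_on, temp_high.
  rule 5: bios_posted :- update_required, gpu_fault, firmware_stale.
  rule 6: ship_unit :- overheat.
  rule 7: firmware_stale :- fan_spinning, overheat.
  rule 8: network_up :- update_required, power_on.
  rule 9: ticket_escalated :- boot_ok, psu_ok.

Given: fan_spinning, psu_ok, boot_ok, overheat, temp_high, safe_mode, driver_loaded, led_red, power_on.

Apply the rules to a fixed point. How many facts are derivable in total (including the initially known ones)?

17

Round 1 fires rule 4, rule 6, rule 7, rule 9, giving gpu_fault, ship_unit, firmware_stale, ticket_escalated.
Round 2 fires rule 2, giving update_required.
Round 3 fires rule 1, rule 5, rule 8, giving led_green, bios_posted, network_up.
Closure: {bios_posted, boot_ok, driver_loaded, fan_spinning, firmware_stale, gpu_fault, led_green, led_red, network_up, overheat, power_on, psu_ok, safe_mode, ship_unit, temp_high, ticket_escalated, update_required} — 17 facts.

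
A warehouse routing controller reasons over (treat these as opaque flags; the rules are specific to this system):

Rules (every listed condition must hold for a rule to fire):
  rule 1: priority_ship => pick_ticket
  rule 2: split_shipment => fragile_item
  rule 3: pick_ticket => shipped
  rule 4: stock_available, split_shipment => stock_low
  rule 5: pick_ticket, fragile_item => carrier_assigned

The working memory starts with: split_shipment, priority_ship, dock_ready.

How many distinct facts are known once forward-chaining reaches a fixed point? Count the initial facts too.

7

[1] rule 1 [priority_ship => pick_ticket]; rule 2 [split_shipment => fragile_item]. ⇒ new: pick_ticket, fragile_item.
[2] rule 3 [pick_ticket => shipped]; rule 5 [pick_ticket, fragile_item => carrier_assigned]. ⇒ new: shipped, carrier_assigned.
Closure: {carrier_assigned, dock_ready, fragile_item, pick_ticket, priority_ship, shipped, split_shipment} — 7 facts.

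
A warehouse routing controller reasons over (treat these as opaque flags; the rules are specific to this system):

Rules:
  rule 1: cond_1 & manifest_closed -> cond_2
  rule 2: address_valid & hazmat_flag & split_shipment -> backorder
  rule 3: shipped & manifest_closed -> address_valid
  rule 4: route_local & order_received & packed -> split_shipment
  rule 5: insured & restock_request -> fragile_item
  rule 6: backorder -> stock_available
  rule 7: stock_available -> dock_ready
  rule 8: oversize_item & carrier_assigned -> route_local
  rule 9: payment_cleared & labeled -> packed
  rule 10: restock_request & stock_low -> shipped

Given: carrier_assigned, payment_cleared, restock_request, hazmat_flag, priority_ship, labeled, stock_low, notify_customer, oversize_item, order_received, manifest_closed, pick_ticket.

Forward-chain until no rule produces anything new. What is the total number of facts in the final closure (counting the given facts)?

20

Round 1: rule 8 [oversize_item & carrier_assigned -> route_local]; rule 9 [payment_cleared & labeled -> packed]; rule 10 [restock_request & stock_low -> shipped]. New: route_local, packed, shipped.
Round 2: rule 3 [shipped & manifest_closed -> address_valid]; rule 4 [route_local & order_received & packed -> split_shipment]. New: address_valid, split_shipment.
Round 3: rule 2 [address_valid & hazmat_flag & split_shipment -> backorder]. New: backorder.
Round 4: rule 6 [backorder -> stock_available]. New: stock_available.
Round 5: rule 7 [stock_available -> dock_ready]. New: dock_ready.
Closure: {address_valid, backorder, carrier_assigned, dock_ready, hazmat_flag, labeled, manifest_closed, notify_customer, order_received, oversize_item, packed, payment_cleared, pick_ticket, priority_ship, restock_request, route_local, shipped, split_shipment, stock_available, stock_low} — 20 facts.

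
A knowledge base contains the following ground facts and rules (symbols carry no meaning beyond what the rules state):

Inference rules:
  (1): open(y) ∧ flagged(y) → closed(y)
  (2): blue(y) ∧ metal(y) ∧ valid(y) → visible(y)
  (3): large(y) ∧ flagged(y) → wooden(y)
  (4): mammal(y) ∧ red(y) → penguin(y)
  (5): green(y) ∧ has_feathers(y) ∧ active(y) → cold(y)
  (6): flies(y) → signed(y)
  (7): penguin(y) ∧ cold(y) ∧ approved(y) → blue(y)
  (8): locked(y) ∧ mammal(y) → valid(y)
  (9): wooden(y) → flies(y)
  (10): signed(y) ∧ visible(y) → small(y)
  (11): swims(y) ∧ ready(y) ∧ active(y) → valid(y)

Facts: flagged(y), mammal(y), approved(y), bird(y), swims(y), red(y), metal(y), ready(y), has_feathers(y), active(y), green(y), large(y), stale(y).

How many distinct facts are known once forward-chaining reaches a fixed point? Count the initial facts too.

22

Round 1 fires (3), (4), (5), (11), giving wooden(y), penguin(y), cold(y), valid(y).
Round 2 fires (7), (9), giving blue(y), flies(y).
Round 3 fires (2), (6), giving visible(y), signed(y).
Round 4 fires (10), giving small(y).
Closure: {active(y), approved(y), bird(y), blue(y), cold(y), flagged(y), flies(y), green(y), has_feathers(y), large(y), mammal(y), metal(y), penguin(y), ready(y), red(y), signed(y), small(y), stale(y), swims(y), valid(y), visible(y), wooden(y)} — 22 facts.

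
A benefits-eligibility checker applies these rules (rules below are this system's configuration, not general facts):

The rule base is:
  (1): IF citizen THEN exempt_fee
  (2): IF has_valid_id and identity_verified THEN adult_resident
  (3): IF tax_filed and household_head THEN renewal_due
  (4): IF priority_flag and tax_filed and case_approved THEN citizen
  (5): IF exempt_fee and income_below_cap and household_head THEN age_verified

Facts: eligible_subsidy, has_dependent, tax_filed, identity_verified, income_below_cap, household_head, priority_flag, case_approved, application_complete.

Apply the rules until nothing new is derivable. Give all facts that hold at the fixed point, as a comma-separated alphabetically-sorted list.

Round 1: (3) [IF tax_filed and household_head THEN renewal_due]; (4) [IF priority_flag and tax_filed and case_approved THEN citizen]. Adds renewal_due, citizen.
Round 2: (1) [IF citizen THEN exempt_fee]. Adds exempt_fee.
Round 3: (5) [IF exempt_fee and income_below_cap and household_head THEN age_verified]. Adds age_verified.

age_verified, application_complete, case_approved, citizen, eligible_subsidy, exempt_fee, has_dependent, household_head, identity_verified, income_below_cap, priority_flag, renewal_due, tax_filed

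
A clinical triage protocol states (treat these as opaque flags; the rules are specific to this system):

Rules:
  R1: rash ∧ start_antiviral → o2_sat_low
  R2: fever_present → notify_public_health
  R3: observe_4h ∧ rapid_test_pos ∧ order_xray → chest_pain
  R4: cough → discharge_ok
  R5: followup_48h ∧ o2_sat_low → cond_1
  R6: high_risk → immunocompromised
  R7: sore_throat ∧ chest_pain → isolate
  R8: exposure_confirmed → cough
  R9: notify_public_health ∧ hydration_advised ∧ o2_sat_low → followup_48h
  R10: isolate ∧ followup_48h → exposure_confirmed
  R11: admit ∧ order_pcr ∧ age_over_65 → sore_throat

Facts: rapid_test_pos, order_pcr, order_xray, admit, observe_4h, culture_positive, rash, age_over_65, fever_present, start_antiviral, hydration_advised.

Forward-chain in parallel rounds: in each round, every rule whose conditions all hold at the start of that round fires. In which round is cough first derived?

4

[1] R1 [rash ∧ start_antiviral → o2_sat_low]; R2 [fever_present → notify_public_health]; R3 [observe_4h ∧ rapid_test_pos ∧ order_xray → chest_pain]; R11 [admit ∧ order_pcr ∧ age_over_65 → sore_throat]. ⇒ new: o2_sat_low, notify_public_health, chest_pain, sore_throat.
[2] R7 [sore_throat ∧ chest_pain → isolate]; R9 [notify_public_health ∧ hydration_advised ∧ o2_sat_low → followup_48h]. ⇒ new: isolate, followup_48h.
[3] R5 [followup_48h ∧ o2_sat_low → cond_1]; R10 [isolate ∧ followup_48h → exposure_confirmed]. ⇒ new: cond_1, exposure_confirmed.
[4] R8 [exposure_confirmed → cough]. ⇒ new: cough.
cough first appears in round 4.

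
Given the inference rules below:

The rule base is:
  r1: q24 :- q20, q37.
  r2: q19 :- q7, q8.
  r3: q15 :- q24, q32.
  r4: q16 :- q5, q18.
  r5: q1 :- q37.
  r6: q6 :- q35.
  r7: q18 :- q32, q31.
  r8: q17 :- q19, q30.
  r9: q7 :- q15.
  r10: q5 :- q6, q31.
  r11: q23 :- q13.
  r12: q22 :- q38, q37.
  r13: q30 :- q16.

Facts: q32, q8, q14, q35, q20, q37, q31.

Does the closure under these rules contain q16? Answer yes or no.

yes

Round 1 — r1, r5, r6, r7, derive q24, q1, q6, q18.
Round 2 — r3, r10, derive q15, q5.
Round 3 — r4, r9, derive q16, q7.
Round 4 — r2, r13, derive q19, q30.
Round 5 — r8, derive q17.
q16 appears in round 3, so it is derivable.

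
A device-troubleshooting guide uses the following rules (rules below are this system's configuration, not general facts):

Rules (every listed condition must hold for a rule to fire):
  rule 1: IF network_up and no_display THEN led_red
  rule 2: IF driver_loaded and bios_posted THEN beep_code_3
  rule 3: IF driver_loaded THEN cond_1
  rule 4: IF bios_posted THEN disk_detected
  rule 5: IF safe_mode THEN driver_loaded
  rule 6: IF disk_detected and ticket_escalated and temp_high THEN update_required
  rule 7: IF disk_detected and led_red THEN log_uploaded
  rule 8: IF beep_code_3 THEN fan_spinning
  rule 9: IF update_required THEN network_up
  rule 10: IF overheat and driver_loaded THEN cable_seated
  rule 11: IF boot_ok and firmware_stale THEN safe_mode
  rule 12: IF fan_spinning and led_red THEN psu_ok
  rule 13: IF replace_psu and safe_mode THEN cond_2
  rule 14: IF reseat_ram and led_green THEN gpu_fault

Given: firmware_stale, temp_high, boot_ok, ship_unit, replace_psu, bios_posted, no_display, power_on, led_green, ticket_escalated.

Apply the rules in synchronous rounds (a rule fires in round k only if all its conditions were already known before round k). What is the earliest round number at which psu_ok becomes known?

Round 1 fires rule 4, rule 11, giving disk_detected, safe_mode.
Round 2 fires rule 5, rule 6, rule 13, giving driver_loaded, update_required, cond_2.
Round 3 fires rule 2, rule 3, rule 9, giving beep_code_3, cond_1, network_up.
Round 4 fires rule 1, rule 8, giving led_red, fan_spinning.
Round 5 fires rule 7, rule 12, giving log_uploaded, psu_ok.
psu_ok first appears in round 5.

5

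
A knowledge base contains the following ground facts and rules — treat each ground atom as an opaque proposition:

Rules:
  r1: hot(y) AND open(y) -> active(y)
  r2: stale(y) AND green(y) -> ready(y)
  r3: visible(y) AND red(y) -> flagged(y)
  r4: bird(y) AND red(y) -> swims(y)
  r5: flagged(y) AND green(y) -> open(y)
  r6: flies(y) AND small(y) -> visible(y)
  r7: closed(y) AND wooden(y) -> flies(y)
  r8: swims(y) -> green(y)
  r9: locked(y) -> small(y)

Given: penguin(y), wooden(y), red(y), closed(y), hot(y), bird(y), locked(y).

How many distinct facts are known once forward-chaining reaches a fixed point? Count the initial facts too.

Round 1 fires r4, r7, r9, giving swims(y), flies(y), small(y).
Round 2 fires r6, r8, giving visible(y), green(y).
Round 3 fires r3, giving flagged(y).
Round 4 fires r5, giving open(y).
Round 5 fires r1, giving active(y).
Closure: {active(y), bird(y), closed(y), flagged(y), flies(y), green(y), hot(y), locked(y), open(y), penguin(y), red(y), small(y), swims(y), visible(y), wooden(y)} — 15 facts.

15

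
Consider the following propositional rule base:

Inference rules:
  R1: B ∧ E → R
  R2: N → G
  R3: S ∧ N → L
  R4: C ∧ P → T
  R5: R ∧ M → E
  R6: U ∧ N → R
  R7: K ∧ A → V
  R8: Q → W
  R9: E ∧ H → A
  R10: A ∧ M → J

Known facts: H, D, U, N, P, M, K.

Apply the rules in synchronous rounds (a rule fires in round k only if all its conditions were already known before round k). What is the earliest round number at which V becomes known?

Round 1: R2 [N → G]; R6 [U ∧ N → R]. New: G, R.
Round 2: R5 [R ∧ M → E]. New: E.
Round 3: R9 [E ∧ H → A]. New: A.
Round 4: R7 [K ∧ A → V]; R10 [A ∧ M → J]. New: V, J.
V first appears in round 4.

4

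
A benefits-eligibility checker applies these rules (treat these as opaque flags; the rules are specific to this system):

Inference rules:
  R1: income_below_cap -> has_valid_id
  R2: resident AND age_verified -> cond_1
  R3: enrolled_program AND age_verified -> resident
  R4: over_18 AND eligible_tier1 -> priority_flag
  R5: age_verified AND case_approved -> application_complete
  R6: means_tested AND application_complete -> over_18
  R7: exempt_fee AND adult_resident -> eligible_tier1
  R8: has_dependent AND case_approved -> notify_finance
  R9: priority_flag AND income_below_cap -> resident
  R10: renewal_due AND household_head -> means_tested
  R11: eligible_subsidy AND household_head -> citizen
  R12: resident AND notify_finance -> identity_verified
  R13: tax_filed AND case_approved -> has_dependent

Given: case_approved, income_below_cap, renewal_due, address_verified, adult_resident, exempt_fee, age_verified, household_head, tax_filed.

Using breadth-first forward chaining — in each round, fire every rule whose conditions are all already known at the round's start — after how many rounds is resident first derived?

Round 1: R1 [income_below_cap -> has_valid_id]; R5 [age_verified AND case_approved -> application_complete]; R7 [exempt_fee AND adult_resident -> eligible_tier1]; R10 [renewal_due AND household_head -> means_tested]; R13 [tax_filed AND case_approved -> has_dependent]. New: has_valid_id, application_complete, eligible_tier1, means_tested, has_dependent.
Round 2: R6 [means_tested AND application_complete -> over_18]; R8 [has_dependent AND case_approved -> notify_finance]. New: over_18, notify_finance.
Round 3: R4 [over_18 AND eligible_tier1 -> priority_flag]. New: priority_flag.
Round 4: R9 [priority_flag AND income_below_cap -> resident]. New: resident.
resident first appears in round 4.

4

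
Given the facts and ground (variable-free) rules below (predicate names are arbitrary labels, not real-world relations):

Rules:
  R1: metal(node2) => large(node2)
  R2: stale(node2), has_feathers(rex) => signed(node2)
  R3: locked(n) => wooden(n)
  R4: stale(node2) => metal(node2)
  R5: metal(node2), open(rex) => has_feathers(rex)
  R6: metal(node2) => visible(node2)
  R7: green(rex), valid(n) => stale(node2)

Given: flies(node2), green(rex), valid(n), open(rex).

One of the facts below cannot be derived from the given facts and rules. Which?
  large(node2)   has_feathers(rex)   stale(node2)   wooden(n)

wooden(n)

[1] R7 [green(rex), valid(n) => stale(node2)]. ⇒ new: stale(node2).
[2] R4 [stale(node2) => metal(node2)]. ⇒ new: metal(node2).
[3] R1 [metal(node2) => large(node2)]; R5 [metal(node2), open(rex) => has_feathers(rex)]; R6 [metal(node2) => visible(node2)]. ⇒ new: large(node2), has_feathers(rex), visible(node2).
[4] R2 [stale(node2), has_feathers(rex) => signed(node2)]. ⇒ new: signed(node2).
Derived: large(node2) (round 3), stale(node2) (round 1), has_feathers(rex) (round 3). wooden(n) never appears in any round.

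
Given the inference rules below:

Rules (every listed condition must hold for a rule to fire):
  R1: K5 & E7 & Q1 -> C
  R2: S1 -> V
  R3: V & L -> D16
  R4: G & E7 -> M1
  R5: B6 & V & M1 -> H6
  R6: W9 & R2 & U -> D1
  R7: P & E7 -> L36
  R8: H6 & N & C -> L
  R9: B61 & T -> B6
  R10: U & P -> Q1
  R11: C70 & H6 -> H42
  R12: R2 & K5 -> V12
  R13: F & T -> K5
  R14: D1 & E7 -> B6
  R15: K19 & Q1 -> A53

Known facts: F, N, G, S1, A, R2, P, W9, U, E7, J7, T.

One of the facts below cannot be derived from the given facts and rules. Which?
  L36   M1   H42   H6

Round 1 — R2, R4, R6, R7, R10, R13, derive V, M1, D1, L36, Q1, K5.
Round 2 — R1, R12, R14, derive C, V12, B6.
Round 3 — R5, derive H6.
Round 4 — R8, derive L.
Round 5 — R3, derive D16.
Derived: M1 (round 1), L36 (round 1), H6 (round 3). H42 never appears in any round.

H42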